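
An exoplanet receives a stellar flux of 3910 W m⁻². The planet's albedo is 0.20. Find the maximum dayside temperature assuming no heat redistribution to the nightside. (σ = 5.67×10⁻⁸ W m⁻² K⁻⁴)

T_ss ≈ 485 K

With no redistribution each surface element balances locally: S(1−A) = σT⁴.
T = [3910 × 0.80 / 5.67×10⁻⁸]^(1/4) = (5.52×10¹⁰)^(1/4) = 485 K.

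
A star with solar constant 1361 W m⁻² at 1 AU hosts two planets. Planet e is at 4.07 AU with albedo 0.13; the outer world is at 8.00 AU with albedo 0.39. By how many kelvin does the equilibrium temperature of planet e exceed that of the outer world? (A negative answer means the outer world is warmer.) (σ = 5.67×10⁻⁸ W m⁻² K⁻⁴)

T_eq = [S₀(1−A)/(4σd²)]^(1/4), so T ∝ (1−A)^(1/4) / √d.
T₁ = [1361×0.87/(4×5.67×10⁻⁸×4.07²)]^(1/4) = 133.24 K.
T₂ = [1361×0.61/(4×5.67×10⁻⁸×8.00²)]^(1/4) = 86.96 K.

ΔT ≈ 46.3 K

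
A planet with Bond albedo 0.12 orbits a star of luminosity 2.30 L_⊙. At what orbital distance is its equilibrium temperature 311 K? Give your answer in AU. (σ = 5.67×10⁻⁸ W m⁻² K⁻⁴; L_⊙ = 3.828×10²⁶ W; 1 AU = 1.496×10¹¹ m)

d ≈ 1.14 AU

L = 2.30 × 3.828×10²⁶ = 8.80×10²⁶ W.
From T_eq⁴ = L(1−A)/(16πσd²): d = √[L(1−A)/(16πσT_eq⁴)].
d = √[8.80×10²⁶ × 0.88 / (16π × 5.67×10⁻⁸ × (311)⁴)] = 1.70×10¹¹ m = 1.14 AU.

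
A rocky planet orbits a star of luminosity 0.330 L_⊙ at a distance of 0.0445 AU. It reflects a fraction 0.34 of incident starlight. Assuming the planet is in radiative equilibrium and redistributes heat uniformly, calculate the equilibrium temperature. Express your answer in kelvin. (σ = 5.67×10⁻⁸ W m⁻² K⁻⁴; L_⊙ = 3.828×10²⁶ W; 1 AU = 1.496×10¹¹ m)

d = 0.0445 AU = 6.66×10⁹ m.
L = 0.330 × 3.828×10²⁶ = 1.26×10²⁶ W.
Flux: S = L/(4πd²) = 1.26×10²⁶/(4π×(6.66×10⁹)²) = 2.27×10⁵ W m⁻².
Energy balance: absorbed = emitted ⇒ πR²·S(1−A) = 4πR²·σT_eq⁴, so T_eq⁴ = S(1−A)/(4σ).
T_eq = [2.27×10⁵ × 0.66 / (4 × 5.67×10⁻⁸)]^(1/4) = (6.60×10¹¹)^(1/4) = 901 K.

T_eq ≈ 901 K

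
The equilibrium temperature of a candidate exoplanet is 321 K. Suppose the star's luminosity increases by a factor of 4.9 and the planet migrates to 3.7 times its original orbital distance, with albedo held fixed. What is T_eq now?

T_eq ∝ L^(1/4) · d^(−1/2).
T′ = 321 × 4.9^(1/4) / 3.7^(1/2) = 248 K.

T_eq ≈ 248 K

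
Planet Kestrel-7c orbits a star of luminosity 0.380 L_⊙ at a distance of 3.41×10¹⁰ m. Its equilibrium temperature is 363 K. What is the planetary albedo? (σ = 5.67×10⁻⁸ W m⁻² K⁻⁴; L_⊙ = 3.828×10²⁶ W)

L = 0.380 × 3.828×10²⁶ = 1.45×10²⁶ W.
Flux: S = L/(4πd²) = 1.45×10²⁶/(4π×(3.41×10¹⁰)²) = 9950 W m⁻².
From T_eq⁴ = S(1−A)/(4σ): 1−A = 4σT_eq⁴/S.
1−A = 4 × 5.67×10⁻⁸ × (363)⁴ / 9950 = 0.396.

A ≈ 0.60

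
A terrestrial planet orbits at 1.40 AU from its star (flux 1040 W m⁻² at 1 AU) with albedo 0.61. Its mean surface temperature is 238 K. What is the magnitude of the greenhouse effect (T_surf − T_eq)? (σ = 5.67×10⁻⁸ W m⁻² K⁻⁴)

ΔT ≈ 64.2 K

S = 1040/1.40² = 530.6 W m⁻².
T_eq = [S(1−A)/(4σ)]^(1/4) = [530.6×0.39/(4×5.67×10⁻⁸)]^(1/4) = 173.8 K.
ΔT = T_surf − T_eq = 238 − 173.8.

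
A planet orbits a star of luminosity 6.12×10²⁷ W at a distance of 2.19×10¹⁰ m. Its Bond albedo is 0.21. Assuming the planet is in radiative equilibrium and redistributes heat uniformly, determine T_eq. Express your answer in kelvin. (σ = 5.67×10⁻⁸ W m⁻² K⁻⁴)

Flux: S = L/(4πd²) = 6.12×10²⁷/(4π×(2.19×10¹⁰)²) = 1.02×10⁶ W m⁻².
Energy balance: absorbed = emitted ⇒ πR²·S(1−A) = 4πR²·σT_eq⁴, so T_eq⁴ = S(1−A)/(4σ).
T_eq = [1.02×10⁶ × 0.79 / (4 × 5.67×10⁻⁸)]^(1/4) = (3.54×10¹²)^(1/4) = 1370 K.

T_eq ≈ 1370 K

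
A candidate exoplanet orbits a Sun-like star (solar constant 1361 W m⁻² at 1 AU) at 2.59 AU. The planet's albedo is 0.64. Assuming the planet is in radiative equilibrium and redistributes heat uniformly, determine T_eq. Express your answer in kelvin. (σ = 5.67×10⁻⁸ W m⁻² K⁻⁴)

Flux at 2.59 AU: S = 1361/2.59² = 203 W m⁻².
Energy balance: absorbed = emitted ⇒ πR²·S(1−A) = 4πR²·σT_eq⁴, so T_eq⁴ = S(1−A)/(4σ).
T_eq = [203 × 0.36 / (4 × 5.67×10⁻⁸)]^(1/4) = (3.22×10⁸)^(1/4) = 134 K.

T_eq ≈ 134 K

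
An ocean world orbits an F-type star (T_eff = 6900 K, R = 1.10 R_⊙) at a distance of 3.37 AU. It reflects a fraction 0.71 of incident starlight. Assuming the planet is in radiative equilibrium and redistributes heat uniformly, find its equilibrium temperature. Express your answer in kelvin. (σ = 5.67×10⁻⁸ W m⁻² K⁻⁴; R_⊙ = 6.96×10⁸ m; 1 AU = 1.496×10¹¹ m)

T_eq ≈ 140 K

R_⋆ = 1.10 × 6.96×10⁸ = 7.66×10⁸ m.
d = 3.37 AU = 5.04×10¹¹ m.
L = 4πR_⋆²σT_⋆⁴ = 4π(7.66×10⁸)² × 5.67×10⁻⁸ × (6900)⁴ = 9.47×10²⁶ W.
S = L/(4πd²) = 296 W m⁻².
Energy balance: absorbed = emitted ⇒ πR²·S(1−A) = 4πR²·σT_eq⁴, so T_eq⁴ = S(1−A)/(4σ).
T_eq = [296 × 0.29 / (4 × 5.67×10⁻⁸)]^(1/4) = (3.79×10⁸)^(1/4) = 140 K.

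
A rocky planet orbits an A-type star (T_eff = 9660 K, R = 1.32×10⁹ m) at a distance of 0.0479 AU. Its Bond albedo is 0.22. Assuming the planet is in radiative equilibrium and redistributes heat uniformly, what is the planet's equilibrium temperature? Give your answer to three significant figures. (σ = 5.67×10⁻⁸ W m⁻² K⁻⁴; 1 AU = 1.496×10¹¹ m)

T_eq ≈ 2760 K

d = 0.0479 AU = 7.17×10⁹ m.
L = 4πR_⋆²σT_⋆⁴ = 4π(1.32×10⁹)² × 5.67×10⁻⁸ × (9660)⁴ = 1.08×10²⁸ W.
S = L/(4πd²) = 1.68×10⁷ W m⁻².
Energy balance: absorbed = emitted ⇒ πR²·S(1−A) = 4πR²·σT_eq⁴, so T_eq⁴ = S(1−A)/(4σ).
T_eq = [1.68×10⁷ × 0.78 / (4 × 5.67×10⁻⁸)]^(1/4) = (5.76×10¹³)^(1/4) = 2760 K.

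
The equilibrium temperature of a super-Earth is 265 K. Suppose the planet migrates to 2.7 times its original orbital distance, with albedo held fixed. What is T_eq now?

T_eq ≈ 161 K

T_eq ∝ L^(1/4) · d^(−1/2).
T′ = 265 / 2.7^(1/2) = 161 K.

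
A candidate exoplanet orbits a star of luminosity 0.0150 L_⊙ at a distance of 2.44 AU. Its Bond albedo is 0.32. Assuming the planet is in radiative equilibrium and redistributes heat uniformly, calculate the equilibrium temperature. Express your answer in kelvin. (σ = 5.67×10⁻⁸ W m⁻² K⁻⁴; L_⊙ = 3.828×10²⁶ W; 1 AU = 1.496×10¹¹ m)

T_eq ≈ 56.6 K

d = 2.44 AU = 3.65×10¹¹ m.
L = 0.0150 × 3.828×10²⁶ = 5.74×10²⁴ W.
Flux: S = L/(4πd²) = 5.74×10²⁴/(4π×(3.65×10¹¹)²) = 3.43 W m⁻².
Energy balance: absorbed = emitted ⇒ πR²·S(1−A) = 4πR²·σT_eq⁴, so T_eq⁴ = S(1−A)/(4σ).
T_eq = [3.43 × 0.68 / (4 × 5.67×10⁻⁸)]^(1/4) = (1.03×10⁷)^(1/4) = 56.6 K.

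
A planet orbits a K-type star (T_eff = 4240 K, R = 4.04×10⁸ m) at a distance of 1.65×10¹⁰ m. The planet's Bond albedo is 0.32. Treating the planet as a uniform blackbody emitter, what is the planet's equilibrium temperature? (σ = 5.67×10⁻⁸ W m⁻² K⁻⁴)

L = 4πR_⋆²σT_⋆⁴ = 4π(4.04×10⁸)² × 5.67×10⁻⁸ × (4240)⁴ = 3.76×10²⁵ W.
S = L/(4πd²) = 1.10×10⁴ W m⁻².
Energy balance: absorbed = emitted ⇒ πR²·S(1−A) = 4πR²·σT_eq⁴, so T_eq⁴ = S(1−A)/(4σ).
T_eq = [1.10×10⁴ × 0.68 / (4 × 5.67×10⁻⁸)]^(1/4) = (3.29×10¹⁰)^(1/4) = 426 K.

T_eq ≈ 426 K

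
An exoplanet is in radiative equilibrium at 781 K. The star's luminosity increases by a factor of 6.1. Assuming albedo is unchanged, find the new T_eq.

T_eq ∝ L^(1/4) · d^(−1/2).
T′ = 781 × 6.1^(1/4) = 1230 K.

T_eq ≈ 1230 K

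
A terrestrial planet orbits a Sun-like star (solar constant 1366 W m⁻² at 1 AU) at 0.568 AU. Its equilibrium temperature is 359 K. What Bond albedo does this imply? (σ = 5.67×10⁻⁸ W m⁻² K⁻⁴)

A ≈ 0.11

Flux at 0.568 AU: S = 1366/0.568² = 4230 W m⁻².
From T_eq⁴ = S(1−A)/(4σ): 1−A = 4σT_eq⁴/S.
1−A = 4 × 5.67×10⁻⁸ × (359)⁴ / 4230 = 0.890.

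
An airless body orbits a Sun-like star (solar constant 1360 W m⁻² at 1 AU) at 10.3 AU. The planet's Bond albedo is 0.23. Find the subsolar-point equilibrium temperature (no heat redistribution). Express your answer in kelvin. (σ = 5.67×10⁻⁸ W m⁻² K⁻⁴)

Flux at 10.3 AU: S = 1360/10.3² = 12.8 W m⁻².
At the subsolar point the surface absorbs S(1−A) and emits σT⁴ per unit area — no factor of 4, since only the local patch is in balance.
T = [12.8 × 0.77 / 5.67×10⁻⁸]^(1/4) = (1.74×10⁸)^(1/4) = 115 K.

T_ss ≈ 115 K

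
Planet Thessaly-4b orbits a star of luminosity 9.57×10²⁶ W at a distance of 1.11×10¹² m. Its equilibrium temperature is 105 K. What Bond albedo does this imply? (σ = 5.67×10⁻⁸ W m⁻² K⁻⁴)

Flux: S = L/(4πd²) = 9.57×10²⁶/(4π×(1.11×10¹²)²) = 61.8 W m⁻².
From T_eq⁴ = S(1−A)/(4σ): 1−A = 4σT_eq⁴/S.
1−A = 4 × 5.67×10⁻⁸ × (105)⁴ / 61.8 = 0.446.

A ≈ 0.55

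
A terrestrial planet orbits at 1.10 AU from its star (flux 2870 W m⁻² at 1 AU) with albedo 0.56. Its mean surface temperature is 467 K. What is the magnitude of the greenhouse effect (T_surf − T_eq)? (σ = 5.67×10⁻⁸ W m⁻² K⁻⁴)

S = 2870/1.10² = 2372 W m⁻².
T_eq = [S(1−A)/(4σ)]^(1/4) = [2372×0.44/(4×5.67×10⁻⁸)]^(1/4) = 260.5 K.
ΔT = T_surf − T_eq = 467 − 260.5.

ΔT ≈ 206.5 K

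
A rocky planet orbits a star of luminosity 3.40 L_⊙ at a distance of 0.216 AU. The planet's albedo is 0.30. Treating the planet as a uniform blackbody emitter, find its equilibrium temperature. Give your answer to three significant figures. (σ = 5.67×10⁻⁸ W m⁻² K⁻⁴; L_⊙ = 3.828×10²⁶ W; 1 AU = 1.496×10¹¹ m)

d = 0.216 AU = 3.23×10¹⁰ m.
L = 3.40 × 3.828×10²⁶ = 1.30×10²⁷ W.
Flux: S = L/(4πd²) = 1.30×10²⁷/(4π×(3.23×10¹⁰)²) = 9.92×10⁴ W m⁻².
Energy balance: absorbed = emitted ⇒ πR²·S(1−A) = 4πR²·σT_eq⁴, so T_eq⁴ = S(1−A)/(4σ).
T_eq = [9.92×10⁴ × 0.70 / (4 × 5.67×10⁻⁸)]^(1/4) = (3.06×10¹¹)^(1/4) = 744 K.

T_eq ≈ 744 K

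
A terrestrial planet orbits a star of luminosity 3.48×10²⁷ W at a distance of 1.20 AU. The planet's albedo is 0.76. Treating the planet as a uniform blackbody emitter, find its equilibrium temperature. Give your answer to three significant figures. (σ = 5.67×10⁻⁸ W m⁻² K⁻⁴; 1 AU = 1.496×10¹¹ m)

T_eq ≈ 309 K

d = 1.20 AU = 1.80×10¹¹ m.
Flux: S = L/(4πd²) = 3.48×10²⁷/(4π×(1.80×10¹¹)²) = 8590 W m⁻².
Energy balance: absorbed = emitted ⇒ πR²·S(1−A) = 4πR²·σT_eq⁴, so T_eq⁴ = S(1−A)/(4σ).
T_eq = [8590 × 0.24 / (4 × 5.67×10⁻⁸)]^(1/4) = (9.09×10⁹)^(1/4) = 309 K.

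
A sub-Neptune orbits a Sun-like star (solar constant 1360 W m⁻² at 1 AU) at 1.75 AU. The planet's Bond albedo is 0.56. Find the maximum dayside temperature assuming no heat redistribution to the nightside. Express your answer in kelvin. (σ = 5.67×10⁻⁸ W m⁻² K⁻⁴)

Flux at 1.75 AU: S = 1360/1.75² = 444 W m⁻².
With no redistribution each surface element balances locally: S(1−A) = σT⁴.
T = [444 × 0.44 / 5.67×10⁻⁸]^(1/4) = (3.45×10⁹)^(1/4) = 242 K.

T_ss ≈ 242 K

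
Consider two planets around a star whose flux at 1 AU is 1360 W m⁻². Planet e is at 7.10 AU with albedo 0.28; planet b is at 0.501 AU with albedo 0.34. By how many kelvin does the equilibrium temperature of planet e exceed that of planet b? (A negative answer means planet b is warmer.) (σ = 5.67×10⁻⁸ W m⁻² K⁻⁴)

ΔT ≈ -258.2 K

T_eq = [S₀(1−A)/(4σd²)]^(1/4), so T ∝ (1−A)^(1/4) / √d.
T₁ = [1360×0.72/(4×5.67×10⁻⁸×7.10²)]^(1/4) = 96.20 K.
T₂ = [1360×0.66/(4×5.67×10⁻⁸×0.501²)]^(1/4) = 354.36 K.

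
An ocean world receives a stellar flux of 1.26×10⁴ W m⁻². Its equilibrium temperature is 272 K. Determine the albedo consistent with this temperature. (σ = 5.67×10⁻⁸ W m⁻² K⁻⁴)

From T_eq⁴ = S(1−A)/(4σ): 1−A = 4σT_eq⁴/S.
1−A = 4 × 5.67×10⁻⁸ × (272)⁴ / 1.26×10⁴ = 0.099.

A ≈ 0.90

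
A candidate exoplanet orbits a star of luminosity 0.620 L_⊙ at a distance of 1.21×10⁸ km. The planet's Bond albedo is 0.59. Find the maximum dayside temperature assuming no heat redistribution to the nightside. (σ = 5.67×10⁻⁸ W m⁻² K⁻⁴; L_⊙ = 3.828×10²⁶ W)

T_ss ≈ 311 K

d = 1.21×10⁸ km = 1.21×10¹¹ m.
L = 0.620 × 3.828×10²⁶ = 2.37×10²⁶ W.
Flux: S = L/(4πd²) = 2.37×10²⁶/(4π×(1.21×10¹¹)²) = 1290 W m⁻².
With no redistribution each surface element balances locally: S(1−A) = σT⁴.
T = [1290 × 0.41 / 5.67×10⁻⁸]^(1/4) = (9.33×10⁹)^(1/4) = 311 K.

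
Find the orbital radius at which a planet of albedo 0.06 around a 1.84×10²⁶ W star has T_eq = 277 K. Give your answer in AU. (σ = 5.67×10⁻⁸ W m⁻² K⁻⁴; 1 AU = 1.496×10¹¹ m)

From T_eq⁴ = L(1−A)/(16πσd²): d = √[L(1−A)/(16πσT_eq⁴)].
d = √[1.84×10²⁶ × 0.94 / (16π × 5.67×10⁻⁸ × (277)⁴)] = 1.02×10¹¹ m = 0.679 AU.

d ≈ 0.679 AU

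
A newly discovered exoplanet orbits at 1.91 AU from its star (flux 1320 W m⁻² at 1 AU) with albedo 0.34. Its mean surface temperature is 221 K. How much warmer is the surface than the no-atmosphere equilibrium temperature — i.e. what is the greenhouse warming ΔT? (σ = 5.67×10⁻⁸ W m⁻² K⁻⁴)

ΔT ≈ 40.9 K

S = 1320/1.91² = 361.8 W m⁻².
T_eq = [S(1−A)/(4σ)]^(1/4) = [361.8×0.66/(4×5.67×10⁻⁸)]^(1/4) = 180.1 K.
ΔT = T_surf − T_eq = 221 − 180.1.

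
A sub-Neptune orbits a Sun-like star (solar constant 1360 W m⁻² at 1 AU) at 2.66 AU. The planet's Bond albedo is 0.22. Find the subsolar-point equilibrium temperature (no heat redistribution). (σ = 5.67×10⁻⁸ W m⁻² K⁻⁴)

Flux at 2.66 AU: S = 1360/2.66² = 192 W m⁻².
At the subsolar point the surface absorbs S(1−A) and emits σT⁴ per unit area — no factor of 4, since only the local patch is in balance.
T = [192 × 0.78 / 5.67×10⁻⁸]^(1/4) = (2.64×10⁹)^(1/4) = 227 K.

T_ss ≈ 227 K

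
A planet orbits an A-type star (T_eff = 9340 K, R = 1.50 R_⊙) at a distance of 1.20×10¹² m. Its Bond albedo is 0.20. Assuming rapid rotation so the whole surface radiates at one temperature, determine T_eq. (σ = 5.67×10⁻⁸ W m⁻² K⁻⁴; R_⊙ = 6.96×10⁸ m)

T_eq ≈ 184 K

R_⋆ = 1.50 × 6.96×10⁸ = 1.04×10⁹ m.
L = 4πR_⋆²σT_⋆⁴ = 4π(1.04×10⁹)² × 5.67×10⁻⁸ × (9340)⁴ = 5.91×10²⁷ W.
S = L/(4πd²) = 327 W m⁻².
Energy balance: absorbed = emitted ⇒ πR²·S(1−A) = 4πR²·σT_eq⁴, so T_eq⁴ = S(1−A)/(4σ).
T_eq = [327 × 0.80 / (4 × 5.67×10⁻⁸)]^(1/4) = (1.15×10⁹)^(1/4) = 184 K.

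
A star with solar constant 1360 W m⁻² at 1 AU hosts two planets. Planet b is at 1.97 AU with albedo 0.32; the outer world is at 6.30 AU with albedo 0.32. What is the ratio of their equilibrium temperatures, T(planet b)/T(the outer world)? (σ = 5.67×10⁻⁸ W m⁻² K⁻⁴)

T_eq = [S₀(1−A)/(4σd²)]^(1/4), so T ∝ (1−A)^(1/4) / √d.
T₁ = [1360×0.68/(4×5.67×10⁻⁸×1.97²)]^(1/4) = 180.04 K.
T₂ = [1360×0.68/(4×5.67×10⁻⁸×6.30²)]^(1/4) = 100.68 K.

T₁/T₂ ≈ 1.788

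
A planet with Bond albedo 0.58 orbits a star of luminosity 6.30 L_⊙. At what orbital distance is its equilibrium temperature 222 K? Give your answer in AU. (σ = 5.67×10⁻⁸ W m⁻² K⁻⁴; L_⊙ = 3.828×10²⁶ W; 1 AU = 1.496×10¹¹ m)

L = 6.30 × 3.828×10²⁶ = 2.41×10²⁷ W.
From T_eq⁴ = L(1−A)/(16πσd²): d = √[L(1−A)/(16πσT_eq⁴)].
d = √[2.41×10²⁷ × 0.42 / (16π × 5.67×10⁻⁸ × (222)⁴)] = 3.83×10¹¹ m = 2.56 AU.

d ≈ 2.56 AU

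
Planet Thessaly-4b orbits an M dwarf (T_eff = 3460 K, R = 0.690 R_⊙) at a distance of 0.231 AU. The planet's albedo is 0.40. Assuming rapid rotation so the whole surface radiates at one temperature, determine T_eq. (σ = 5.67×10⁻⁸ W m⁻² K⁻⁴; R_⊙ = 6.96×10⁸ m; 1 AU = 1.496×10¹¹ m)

T_eq ≈ 254 K

R_⋆ = 0.690 × 6.96×10⁸ = 4.80×10⁸ m.
d = 0.231 AU = 3.46×10¹⁰ m.
L = 4πR_⋆²σT_⋆⁴ = 4π(4.80×10⁸)² × 5.67×10⁻⁸ × (3460)⁴ = 2.36×10²⁵ W.
S = L/(4πd²) = 1570 W m⁻².
Energy balance: absorbed = emitted ⇒ πR²·S(1−A) = 4πR²·σT_eq⁴, so T_eq⁴ = S(1−A)/(4σ).
T_eq = [1570 × 0.60 / (4 × 5.67×10⁻⁸)]^(1/4) = (4.15×10⁹)^(1/4) = 254 K.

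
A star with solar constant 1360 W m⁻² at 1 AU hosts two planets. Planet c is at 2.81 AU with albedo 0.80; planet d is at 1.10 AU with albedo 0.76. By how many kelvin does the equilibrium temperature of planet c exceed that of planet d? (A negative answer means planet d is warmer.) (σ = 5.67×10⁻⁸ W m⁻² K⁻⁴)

ΔT ≈ -74.7 K

T_eq = [S₀(1−A)/(4σd²)]^(1/4), so T ∝ (1−A)^(1/4) / √d.
T₁ = [1360×0.20/(4×5.67×10⁻⁸×2.81²)]^(1/4) = 111.01 K.
T₂ = [1360×0.24/(4×5.67×10⁻⁸×1.10²)]^(1/4) = 185.71 K.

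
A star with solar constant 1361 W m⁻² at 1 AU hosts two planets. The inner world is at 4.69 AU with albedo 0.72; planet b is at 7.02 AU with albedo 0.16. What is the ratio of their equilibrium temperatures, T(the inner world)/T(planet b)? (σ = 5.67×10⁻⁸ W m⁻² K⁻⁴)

T₁/T₂ ≈ 0.930

T_eq = [S₀(1−A)/(4σd²)]^(1/4), so T ∝ (1−A)^(1/4) / √d.
T₁ = [1361×0.28/(4×5.67×10⁻⁸×4.69²)]^(1/4) = 93.49 K.
T₂ = [1361×0.84/(4×5.67×10⁻⁸×7.02²)]^(1/4) = 100.57 K.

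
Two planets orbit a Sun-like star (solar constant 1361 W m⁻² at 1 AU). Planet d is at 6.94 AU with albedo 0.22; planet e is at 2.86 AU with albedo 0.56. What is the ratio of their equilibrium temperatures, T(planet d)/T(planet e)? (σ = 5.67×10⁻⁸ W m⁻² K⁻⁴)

T_eq = [S₀(1−A)/(4σd²)]^(1/4), so T ∝ (1−A)^(1/4) / √d.
T₁ = [1361×0.78/(4×5.67×10⁻⁸×6.94²)]^(1/4) = 99.29 K.
T₂ = [1361×0.44/(4×5.67×10⁻⁸×2.86²)]^(1/4) = 134.04 K.

T₁/T₂ ≈ 0.741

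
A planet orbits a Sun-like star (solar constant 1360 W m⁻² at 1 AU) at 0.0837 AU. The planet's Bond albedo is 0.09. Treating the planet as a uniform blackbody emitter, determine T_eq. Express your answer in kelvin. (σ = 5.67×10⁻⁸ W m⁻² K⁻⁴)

Flux at 0.0837 AU: S = 1360/0.0837² = 1.94×10⁵ W m⁻².
Energy balance: absorbed = emitted ⇒ πR²·S(1−A) = 4πR²·σT_eq⁴, so T_eq⁴ = S(1−A)/(4σ).
T_eq = [1.94×10⁵ × 0.91 / (4 × 5.67×10⁻⁸)]^(1/4) = (7.79×10¹¹)^(1/4) = 939 K.

T_eq ≈ 939 K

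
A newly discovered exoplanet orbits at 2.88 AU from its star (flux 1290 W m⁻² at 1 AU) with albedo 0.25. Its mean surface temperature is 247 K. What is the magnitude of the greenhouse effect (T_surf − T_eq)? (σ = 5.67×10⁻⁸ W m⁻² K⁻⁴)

ΔT ≈ 96.4 K

S = 1290/2.88² = 155.5 W m⁻².
T_eq = [S(1−A)/(4σ)]^(1/4) = [155.5×0.75/(4×5.67×10⁻⁸)]^(1/4) = 150.6 K.
ΔT = T_surf − T_eq = 247 − 150.6.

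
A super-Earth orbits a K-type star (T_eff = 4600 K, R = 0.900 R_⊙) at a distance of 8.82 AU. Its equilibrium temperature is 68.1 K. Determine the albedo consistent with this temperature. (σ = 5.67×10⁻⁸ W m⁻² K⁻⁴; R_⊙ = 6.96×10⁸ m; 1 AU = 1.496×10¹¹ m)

A ≈ 0.15

R_⋆ = 0.900 × 6.96×10⁸ = 6.26×10⁸ m.
d = 8.82 AU = 1.32×10¹² m.
L = 4πR_⋆²σT_⋆⁴ = 4π(6.26×10⁸)² × 5.67×10⁻⁸ × (4600)⁴ = 1.25×10²⁶ W.
S = L/(4πd²) = 5.72 W m⁻².
From T_eq⁴ = S(1−A)/(4σ): 1−A = 4σT_eq⁴/S.
1−A = 4 × 5.67×10⁻⁸ × (68.1)⁴ / 5.72 = 0.853.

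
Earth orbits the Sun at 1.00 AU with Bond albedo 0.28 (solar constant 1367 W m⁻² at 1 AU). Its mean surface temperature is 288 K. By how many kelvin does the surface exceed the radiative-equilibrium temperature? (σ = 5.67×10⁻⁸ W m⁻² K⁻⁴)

ΔT ≈ 31.3 K

S = 1367/1.00² = 1367 W m⁻².
T_eq = [S(1−A)/(4σ)]^(1/4) = [1367×0.72/(4×5.67×10⁻⁸)]^(1/4) = 256.7 K.
ΔT = T_surf − T_eq = 288 − 256.7.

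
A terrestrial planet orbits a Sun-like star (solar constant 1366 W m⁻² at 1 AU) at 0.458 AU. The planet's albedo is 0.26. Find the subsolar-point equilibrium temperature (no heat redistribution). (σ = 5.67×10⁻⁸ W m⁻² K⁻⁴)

Flux at 0.458 AU: S = 1366/0.458² = 6510 W m⁻².
At the subsolar point the surface absorbs S(1−A) and emits σT⁴ per unit area — no factor of 4, since only the local patch is in balance.
T = [6510 × 0.74 / 5.67×10⁻⁸]^(1/4) = (8.50×10¹⁰)^(1/4) = 540 K.

T_ss ≈ 540 K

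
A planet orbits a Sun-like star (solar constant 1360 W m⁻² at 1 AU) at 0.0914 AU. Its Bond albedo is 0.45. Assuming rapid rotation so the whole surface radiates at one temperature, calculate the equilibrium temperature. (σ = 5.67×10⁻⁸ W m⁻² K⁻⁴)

Flux at 0.0914 AU: S = 1360/0.0914² = 1.63×10⁵ W m⁻².
Energy balance: absorbed = emitted ⇒ πR²·S(1−A) = 4πR²·σT_eq⁴, so T_eq⁴ = S(1−A)/(4σ).
T_eq = [1.63×10⁵ × 0.55 / (4 × 5.67×10⁻⁸)]^(1/4) = (3.95×10¹¹)^(1/4) = 793 K.

T_eq ≈ 793 K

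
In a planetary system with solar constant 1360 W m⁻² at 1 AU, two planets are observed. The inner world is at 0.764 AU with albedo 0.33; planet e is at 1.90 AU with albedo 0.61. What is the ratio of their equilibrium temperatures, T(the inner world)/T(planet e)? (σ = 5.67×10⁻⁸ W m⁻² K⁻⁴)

T_eq = [S₀(1−A)/(4σd²)]^(1/4), so T ∝ (1−A)^(1/4) / √d.
T₁ = [1360×0.67/(4×5.67×10⁻⁸×0.764²)]^(1/4) = 288.04 K.
T₂ = [1360×0.39/(4×5.67×10⁻⁸×1.90²)]^(1/4) = 159.54 K.

T₁/T₂ ≈ 1.805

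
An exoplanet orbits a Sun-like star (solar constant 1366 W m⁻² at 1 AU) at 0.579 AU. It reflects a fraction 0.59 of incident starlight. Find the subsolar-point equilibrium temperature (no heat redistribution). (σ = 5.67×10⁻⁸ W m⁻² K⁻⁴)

Flux at 0.579 AU: S = 1366/0.579² = 4070 W m⁻².
At the subsolar point the surface absorbs S(1−A) and emits σT⁴ per unit area — no factor of 4, since only the local patch is in balance.
T = [4070 × 0.41 / 5.67×10⁻⁸]^(1/4) = (2.95×10¹⁰)^(1/4) = 414 K.

T_ss ≈ 414 K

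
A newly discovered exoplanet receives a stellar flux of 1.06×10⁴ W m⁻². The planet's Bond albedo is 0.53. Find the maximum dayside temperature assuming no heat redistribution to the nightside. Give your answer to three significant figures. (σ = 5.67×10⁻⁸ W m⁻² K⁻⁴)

With no redistribution each surface element balances locally: S(1−A) = σT⁴.
T = [1.06×10⁴ × 0.47 / 5.67×10⁻⁸]^(1/4) = (8.79×10¹⁰)^(1/4) = 544 K.

T_ss ≈ 544 K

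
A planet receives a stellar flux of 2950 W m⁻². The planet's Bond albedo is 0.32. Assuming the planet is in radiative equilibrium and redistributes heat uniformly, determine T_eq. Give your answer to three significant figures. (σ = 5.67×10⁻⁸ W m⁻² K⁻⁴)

Energy balance: absorbed = emitted ⇒ πR²·S(1−A) = 4πR²·σT_eq⁴, so T_eq⁴ = S(1−A)/(4σ).
T_eq = [2950 × 0.68 / (4 × 5.67×10⁻⁸)]^(1/4) = (8.84×10⁹)^(1/4) = 307 K.

T_eq ≈ 307 K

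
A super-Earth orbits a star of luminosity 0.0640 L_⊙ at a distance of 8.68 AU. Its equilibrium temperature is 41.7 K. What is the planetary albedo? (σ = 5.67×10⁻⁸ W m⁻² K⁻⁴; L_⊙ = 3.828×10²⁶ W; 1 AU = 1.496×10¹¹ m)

A ≈ 0.41

d = 8.68 AU = 1.30×10¹² m.
L = 0.0640 × 3.828×10²⁶ = 2.45×10²⁵ W.
Flux: S = L/(4πd²) = 2.45×10²⁵/(4π×(1.30×10¹²)²) = 1.16 W m⁻².
From T_eq⁴ = S(1−A)/(4σ): 1−A = 4σT_eq⁴/S.
1−A = 4 × 5.67×10⁻⁸ × (41.7)⁴ / 1.16 = 0.593.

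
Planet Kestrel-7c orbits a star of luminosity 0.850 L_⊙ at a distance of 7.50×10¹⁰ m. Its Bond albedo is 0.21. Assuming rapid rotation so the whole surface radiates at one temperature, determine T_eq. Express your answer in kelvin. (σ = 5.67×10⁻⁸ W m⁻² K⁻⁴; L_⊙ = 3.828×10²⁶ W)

L = 0.850 × 3.828×10²⁶ = 3.25×10²⁶ W.
Flux: S = L/(4πd²) = 3.25×10²⁶/(4π×(7.50×10¹⁰)²) = 4600 W m⁻².
Energy balance: absorbed = emitted ⇒ πR²·S(1−A) = 4πR²·σT_eq⁴, so T_eq⁴ = S(1−A)/(4σ).
T_eq = [4600 × 0.79 / (4 × 5.67×10⁻⁸)]^(1/4) = (1.60×10¹⁰)^(1/4) = 356 K.

T_eq ≈ 356 K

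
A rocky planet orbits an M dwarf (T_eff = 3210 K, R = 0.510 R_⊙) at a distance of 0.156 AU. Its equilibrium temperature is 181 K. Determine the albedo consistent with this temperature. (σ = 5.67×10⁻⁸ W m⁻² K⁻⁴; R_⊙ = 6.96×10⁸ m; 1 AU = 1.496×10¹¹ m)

R_⋆ = 0.510 × 6.96×10⁸ = 3.55×10⁸ m.
d = 0.156 AU = 2.33×10¹⁰ m.
L = 4πR_⋆²σT_⋆⁴ = 4π(3.55×10⁸)² × 5.67×10⁻⁸ × (3210)⁴ = 9.53×10²⁴ W.
S = L/(4πd²) = 1390 W m⁻².
From T_eq⁴ = S(1−A)/(4σ): 1−A = 4σT_eq⁴/S.
1−A = 4 × 5.67×10⁻⁸ × (181)⁴ / 1390 = 0.175.

A ≈ 0.83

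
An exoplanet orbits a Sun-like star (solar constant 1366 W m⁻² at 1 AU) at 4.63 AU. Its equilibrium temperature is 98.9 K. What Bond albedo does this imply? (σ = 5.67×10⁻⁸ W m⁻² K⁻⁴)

Flux at 4.63 AU: S = 1366/4.63² = 63.7 W m⁻².
From T_eq⁴ = S(1−A)/(4σ): 1−A = 4σT_eq⁴/S.
1−A = 4 × 5.67×10⁻⁸ × (98.9)⁴ / 63.7 = 0.341.

A ≈ 0.66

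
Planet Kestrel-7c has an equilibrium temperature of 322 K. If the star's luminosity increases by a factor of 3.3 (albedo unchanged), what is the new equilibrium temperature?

T_eq ≈ 434 K

T_eq ∝ L^(1/4) · d^(−1/2).
T′ = 322 × 3.3^(1/4) = 434 K.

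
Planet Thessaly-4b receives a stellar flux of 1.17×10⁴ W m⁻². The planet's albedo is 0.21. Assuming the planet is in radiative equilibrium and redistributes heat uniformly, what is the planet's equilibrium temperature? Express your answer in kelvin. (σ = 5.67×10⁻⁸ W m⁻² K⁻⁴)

T_eq ≈ 449 K

Energy balance: absorbed = emitted ⇒ πR²·S(1−A) = 4πR²·σT_eq⁴, so T_eq⁴ = S(1−A)/(4σ).
T_eq = [1.17×10⁴ × 0.79 / (4 × 5.67×10⁻⁸)]^(1/4) = (4.08×10¹⁰)^(1/4) = 449 K.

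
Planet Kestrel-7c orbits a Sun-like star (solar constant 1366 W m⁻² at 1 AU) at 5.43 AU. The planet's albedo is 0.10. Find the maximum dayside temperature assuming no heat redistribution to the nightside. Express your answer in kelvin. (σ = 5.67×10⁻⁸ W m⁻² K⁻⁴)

Flux at 5.43 AU: S = 1366/5.43² = 46.3 W m⁻².
With no redistribution each surface element balances locally: S(1−A) = σT⁴.
T = [46.3 × 0.90 / 5.67×10⁻⁸]^(1/4) = (7.35×10⁸)^(1/4) = 165 K.

T_ss ≈ 165 K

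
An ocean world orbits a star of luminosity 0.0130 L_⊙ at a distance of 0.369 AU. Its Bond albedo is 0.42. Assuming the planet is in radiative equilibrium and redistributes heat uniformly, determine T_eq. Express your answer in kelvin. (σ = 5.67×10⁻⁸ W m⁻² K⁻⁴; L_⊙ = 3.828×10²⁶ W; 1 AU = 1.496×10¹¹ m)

T_eq ≈ 135 K

d = 0.369 AU = 5.52×10¹⁰ m.
L = 0.0130 × 3.828×10²⁶ = 4.98×10²⁴ W.
Flux: S = L/(4πd²) = 4.98×10²⁴/(4π×(5.52×10¹⁰)²) = 130 W m⁻².
Energy balance: absorbed = emitted ⇒ πR²·S(1−A) = 4πR²·σT_eq⁴, so T_eq⁴ = S(1−A)/(4σ).
T_eq = [130 × 0.58 / (4 × 5.67×10⁻⁸)]^(1/4) = (3.32×10⁸)^(1/4) = 135 K.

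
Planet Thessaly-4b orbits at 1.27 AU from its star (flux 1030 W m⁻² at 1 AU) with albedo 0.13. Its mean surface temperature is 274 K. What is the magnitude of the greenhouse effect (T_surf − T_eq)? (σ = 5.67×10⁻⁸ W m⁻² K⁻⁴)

ΔT ≈ 51.5 K

S = 1030/1.27² = 638.6 W m⁻².
T_eq = [S(1−A)/(4σ)]^(1/4) = [638.6×0.87/(4×5.67×10⁻⁸)]^(1/4) = 222.5 K.
ΔT = T_surf − T_eq = 274 − 222.5.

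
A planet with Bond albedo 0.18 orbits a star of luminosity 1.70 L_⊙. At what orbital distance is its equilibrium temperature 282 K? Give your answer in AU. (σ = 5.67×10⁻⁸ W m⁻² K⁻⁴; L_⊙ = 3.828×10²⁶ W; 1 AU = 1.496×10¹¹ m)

d ≈ 1.15 AU

L = 1.70 × 3.828×10²⁶ = 6.51×10²⁶ W.
From T_eq⁴ = L(1−A)/(16πσd²): d = √[L(1−A)/(16πσT_eq⁴)].
d = √[6.51×10²⁶ × 0.82 / (16π × 5.67×10⁻⁸ × (282)⁴)] = 1.72×10¹¹ m = 1.15 AU.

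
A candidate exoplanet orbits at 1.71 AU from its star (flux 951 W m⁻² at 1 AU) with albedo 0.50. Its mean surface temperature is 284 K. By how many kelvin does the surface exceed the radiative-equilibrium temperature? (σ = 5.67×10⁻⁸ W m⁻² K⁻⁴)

ΔT ≈ 120.4 K

S = 951/1.71² = 325.2 W m⁻².
T_eq = [S(1−A)/(4σ)]^(1/4) = [325.2×0.50/(4×5.67×10⁻⁸)]^(1/4) = 163.6 K.
ΔT = T_surf − T_eq = 284 − 163.6.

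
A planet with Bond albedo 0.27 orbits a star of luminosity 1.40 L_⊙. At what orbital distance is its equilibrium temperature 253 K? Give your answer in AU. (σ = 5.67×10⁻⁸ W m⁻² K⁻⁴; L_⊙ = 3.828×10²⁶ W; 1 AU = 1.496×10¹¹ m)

d ≈ 1.22 AU

L = 1.40 × 3.828×10²⁶ = 5.36×10²⁶ W.
From T_eq⁴ = L(1−A)/(16πσd²): d = √[L(1−A)/(16πσT_eq⁴)].
d = √[5.36×10²⁶ × 0.73 / (16π × 5.67×10⁻⁸ × (253)⁴)] = 1.83×10¹¹ m = 1.22 AU.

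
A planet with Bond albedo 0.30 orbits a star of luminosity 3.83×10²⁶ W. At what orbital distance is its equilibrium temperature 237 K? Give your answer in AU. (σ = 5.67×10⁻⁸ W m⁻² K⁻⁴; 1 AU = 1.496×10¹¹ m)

d ≈ 1.15 AU

From T_eq⁴ = L(1−A)/(16πσd²): d = √[L(1−A)/(16πσT_eq⁴)].
d = √[3.83×10²⁶ × 0.70 / (16π × 5.67×10⁻⁸ × (237)⁴)] = 1.73×10¹¹ m = 1.15 AU.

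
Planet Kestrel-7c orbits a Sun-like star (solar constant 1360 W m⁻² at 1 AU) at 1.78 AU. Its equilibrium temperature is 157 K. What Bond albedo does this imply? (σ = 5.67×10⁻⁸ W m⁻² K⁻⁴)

A ≈ 0.68

Flux at 1.78 AU: S = 1360/1.78² = 429 W m⁻².
From T_eq⁴ = S(1−A)/(4σ): 1−A = 4σT_eq⁴/S.
1−A = 4 × 5.67×10⁻⁸ × (157)⁴ / 429 = 0.321.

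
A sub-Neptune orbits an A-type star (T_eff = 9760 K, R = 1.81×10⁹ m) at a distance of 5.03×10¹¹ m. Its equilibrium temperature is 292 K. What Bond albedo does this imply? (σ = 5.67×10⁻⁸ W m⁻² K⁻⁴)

L = 4πR_⋆²σT_⋆⁴ = 4π(1.81×10⁹)² × 5.67×10⁻⁸ × (9760)⁴ = 2.12×10²⁸ W.
S = L/(4πd²) = 6660 W m⁻².
From T_eq⁴ = S(1−A)/(4σ): 1−A = 4σT_eq⁴/S.
1−A = 4 × 5.67×10⁻⁸ × (292)⁴ / 6660 = 0.247.

A ≈ 0.75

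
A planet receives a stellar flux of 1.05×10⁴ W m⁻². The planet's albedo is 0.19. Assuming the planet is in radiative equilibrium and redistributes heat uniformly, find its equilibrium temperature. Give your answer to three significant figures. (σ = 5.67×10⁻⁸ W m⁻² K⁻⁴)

Energy balance: absorbed = emitted ⇒ πR²·S(1−A) = 4πR²·σT_eq⁴, so T_eq⁴ = S(1−A)/(4σ).
T_eq = [1.05×10⁴ × 0.81 / (4 × 5.67×10⁻⁸)]^(1/4) = (3.75×10¹⁰)^(1/4) = 440 K.

T_eq ≈ 440 K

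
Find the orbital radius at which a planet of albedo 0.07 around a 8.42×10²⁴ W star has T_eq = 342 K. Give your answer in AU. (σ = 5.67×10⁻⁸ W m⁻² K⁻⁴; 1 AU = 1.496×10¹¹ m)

d ≈ 0.0947 AU

From T_eq⁴ = L(1−A)/(16πσd²): d = √[L(1−A)/(16πσT_eq⁴)].
d = √[8.42×10²⁴ × 0.93 / (16π × 5.67×10⁻⁸ × (342)⁴)] = 1.42×10¹⁰ m = 0.0947 AU.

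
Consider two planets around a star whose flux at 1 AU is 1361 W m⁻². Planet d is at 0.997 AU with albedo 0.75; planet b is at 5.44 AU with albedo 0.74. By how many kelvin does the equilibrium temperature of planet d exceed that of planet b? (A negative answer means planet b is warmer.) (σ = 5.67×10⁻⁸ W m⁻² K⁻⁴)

ΔT ≈ 111.9 K

T_eq = [S₀(1−A)/(4σd²)]^(1/4), so T ∝ (1−A)^(1/4) / √d.
T₁ = [1361×0.25/(4×5.67×10⁻⁸×0.997²)]^(1/4) = 197.10 K.
T₂ = [1361×0.26/(4×5.67×10⁻⁸×5.44²)]^(1/4) = 85.21 K.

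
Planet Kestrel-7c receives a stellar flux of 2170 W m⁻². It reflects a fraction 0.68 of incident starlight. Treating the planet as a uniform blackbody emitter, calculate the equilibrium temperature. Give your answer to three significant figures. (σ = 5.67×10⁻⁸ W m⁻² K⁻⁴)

T_eq ≈ 235 K

Energy balance: absorbed = emitted ⇒ πR²·S(1−A) = 4πR²·σT_eq⁴, so T_eq⁴ = S(1−A)/(4σ).
T_eq = [2170 × 0.32 / (4 × 5.67×10⁻⁸)]^(1/4) = (3.06×10⁹)^(1/4) = 235 K.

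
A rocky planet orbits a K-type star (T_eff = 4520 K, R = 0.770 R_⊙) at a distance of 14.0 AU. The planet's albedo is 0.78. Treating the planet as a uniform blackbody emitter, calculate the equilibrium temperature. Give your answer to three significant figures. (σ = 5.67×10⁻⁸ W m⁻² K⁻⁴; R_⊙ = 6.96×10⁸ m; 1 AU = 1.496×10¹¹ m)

R_⋆ = 0.770 × 6.96×10⁸ = 5.36×10⁸ m.
d = 14.0 AU = 2.09×10¹² m.
L = 4πR_⋆²σT_⋆⁴ = 4π(5.36×10⁸)² × 5.67×10⁻⁸ × (4520)⁴ = 8.54×10²⁵ W.
S = L/(4πd²) = 1.55 W m⁻².
Energy balance: absorbed = emitted ⇒ πR²·S(1−A) = 4πR²·σT_eq⁴, so T_eq⁴ = S(1−A)/(4σ).
T_eq = [1.55 × 0.22 / (4 × 5.67×10⁻⁸)]^(1/4) = (1.50×10⁶)^(1/4) = 35.0 K.

T_eq ≈ 35.0 K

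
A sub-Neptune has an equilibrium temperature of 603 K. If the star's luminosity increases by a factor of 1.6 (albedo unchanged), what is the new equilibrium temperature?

T_eq ≈ 678 K

T_eq ∝ L^(1/4) · d^(−1/2).
T′ = 603 × 1.6^(1/4) = 678 K.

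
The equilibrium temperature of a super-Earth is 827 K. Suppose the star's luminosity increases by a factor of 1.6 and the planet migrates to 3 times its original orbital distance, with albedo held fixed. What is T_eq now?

T_eq ∝ L^(1/4) · d^(−1/2).
T′ = 827 × 1.6^(1/4) / 3^(1/2) = 537 K.

T_eq ≈ 537 K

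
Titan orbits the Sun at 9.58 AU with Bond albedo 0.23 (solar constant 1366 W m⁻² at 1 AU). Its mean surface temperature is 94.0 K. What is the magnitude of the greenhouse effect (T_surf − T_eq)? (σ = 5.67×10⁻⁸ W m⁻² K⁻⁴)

S = 1366/9.58² = 14.88 W m⁻².
T_eq = [S(1−A)/(4σ)]^(1/4) = [14.88×0.77/(4×5.67×10⁻⁸)]^(1/4) = 84.3 K.
ΔT = T_surf − T_eq = 94 − 84.3.

ΔT ≈ 9.7 K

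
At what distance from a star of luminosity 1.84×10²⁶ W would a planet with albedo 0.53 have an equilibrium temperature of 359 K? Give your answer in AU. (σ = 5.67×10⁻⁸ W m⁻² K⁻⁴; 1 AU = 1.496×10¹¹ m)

d ≈ 0.286 AU

From T_eq⁴ = L(1−A)/(16πσd²): d = √[L(1−A)/(16πσT_eq⁴)].
d = √[1.84×10²⁶ × 0.47 / (16π × 5.67×10⁻⁸ × (359)⁴)] = 4.27×10¹⁰ m = 0.286 AU.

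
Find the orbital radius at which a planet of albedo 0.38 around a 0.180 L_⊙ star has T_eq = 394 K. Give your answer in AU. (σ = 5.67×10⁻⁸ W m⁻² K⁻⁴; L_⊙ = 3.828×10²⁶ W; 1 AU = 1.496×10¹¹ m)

d ≈ 0.167 AU

L = 0.180 × 3.828×10²⁶ = 6.89×10²⁵ W.
From T_eq⁴ = L(1−A)/(16πσd²): d = √[L(1−A)/(16πσT_eq⁴)].
d = √[6.89×10²⁵ × 0.62 / (16π × 5.67×10⁻⁸ × (394)⁴)] = 2.49×10¹⁰ m = 0.167 AU.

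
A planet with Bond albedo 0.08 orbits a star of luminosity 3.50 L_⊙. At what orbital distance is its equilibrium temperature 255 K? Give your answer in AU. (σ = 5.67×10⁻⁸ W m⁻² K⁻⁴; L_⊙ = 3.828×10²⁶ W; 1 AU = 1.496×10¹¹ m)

d ≈ 2.14 AU

L = 3.50 × 3.828×10²⁶ = 1.34×10²⁷ W.
From T_eq⁴ = L(1−A)/(16πσd²): d = √[L(1−A)/(16πσT_eq⁴)].
d = √[1.34×10²⁷ × 0.92 / (16π × 5.67×10⁻⁸ × (255)⁴)] = 3.20×10¹¹ m = 2.14 AU.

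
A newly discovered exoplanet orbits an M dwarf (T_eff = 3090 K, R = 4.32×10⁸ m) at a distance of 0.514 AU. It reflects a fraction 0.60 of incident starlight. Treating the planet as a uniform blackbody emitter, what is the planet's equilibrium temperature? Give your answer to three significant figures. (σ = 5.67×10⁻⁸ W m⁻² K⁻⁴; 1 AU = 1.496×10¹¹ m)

T_eq ≈ 130 K

d = 0.514 AU = 7.69×10¹⁰ m.
L = 4πR_⋆²σT_⋆⁴ = 4π(4.32×10⁸)² × 5.67×10⁻⁸ × (3090)⁴ = 1.21×10²⁵ W.
S = L/(4πd²) = 163 W m⁻².
Energy balance: absorbed = emitted ⇒ πR²·S(1−A) = 4πR²·σT_eq⁴, so T_eq⁴ = S(1−A)/(4σ).
T_eq = [163 × 0.40 / (4 × 5.67×10⁻⁸)]^(1/4) = (2.88×10⁸)^(1/4) = 130 K.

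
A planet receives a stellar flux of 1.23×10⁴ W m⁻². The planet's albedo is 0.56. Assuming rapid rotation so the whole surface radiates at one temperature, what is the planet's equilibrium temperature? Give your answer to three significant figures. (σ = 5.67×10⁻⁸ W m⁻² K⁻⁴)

Energy balance: absorbed = emitted ⇒ πR²·S(1−A) = 4πR²·σT_eq⁴, so T_eq⁴ = S(1−A)/(4σ).
T_eq = [1.23×10⁴ × 0.44 / (4 × 5.67×10⁻⁸)]^(1/4) = (2.39×10¹⁰)^(1/4) = 393 K.

T_eq ≈ 393 K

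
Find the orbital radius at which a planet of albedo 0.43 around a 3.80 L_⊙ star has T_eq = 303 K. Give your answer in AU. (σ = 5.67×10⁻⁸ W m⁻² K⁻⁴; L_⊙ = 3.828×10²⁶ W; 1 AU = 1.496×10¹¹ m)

L = 3.80 × 3.828×10²⁶ = 1.45×10²⁷ W.
From T_eq⁴ = L(1−A)/(16πσd²): d = √[L(1−A)/(16πσT_eq⁴)].
d = √[1.45×10²⁷ × 0.57 / (16π × 5.67×10⁻⁸ × (303)⁴)] = 1.86×10¹¹ m = 1.24 AU.

d ≈ 1.24 AU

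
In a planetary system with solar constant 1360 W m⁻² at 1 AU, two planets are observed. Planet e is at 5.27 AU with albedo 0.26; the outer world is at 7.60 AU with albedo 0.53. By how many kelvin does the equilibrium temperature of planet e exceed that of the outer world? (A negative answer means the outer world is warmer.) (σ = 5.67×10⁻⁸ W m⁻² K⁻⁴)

T_eq = [S₀(1−A)/(4σd²)]^(1/4), so T ∝ (1−A)^(1/4) / √d.
T₁ = [1360×0.74/(4×5.67×10⁻⁸×5.27²)]^(1/4) = 112.43 K.
T₂ = [1360×0.47/(4×5.67×10⁻⁸×7.60²)]^(1/4) = 83.58 K.

ΔT ≈ 28.9 K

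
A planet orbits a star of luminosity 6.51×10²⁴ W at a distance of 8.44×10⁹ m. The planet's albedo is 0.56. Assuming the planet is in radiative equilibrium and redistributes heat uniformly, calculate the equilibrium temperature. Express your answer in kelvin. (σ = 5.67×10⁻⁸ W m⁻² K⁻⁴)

T_eq ≈ 345 K

Flux: S = L/(4πd²) = 6.51×10²⁴/(4π×(8.44×10⁹)²) = 7270 W m⁻².
Energy balance: absorbed = emitted ⇒ πR²·S(1−A) = 4πR²·σT_eq⁴, so T_eq⁴ = S(1−A)/(4σ).
T_eq = [7270 × 0.44 / (4 × 5.67×10⁻⁸)]^(1/4) = (1.41×10¹⁰)^(1/4) = 345 K.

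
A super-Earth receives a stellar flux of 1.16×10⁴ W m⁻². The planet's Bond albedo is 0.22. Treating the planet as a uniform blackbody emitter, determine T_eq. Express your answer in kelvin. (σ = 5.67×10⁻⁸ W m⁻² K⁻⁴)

T_eq ≈ 447 K

Energy balance: absorbed = emitted ⇒ πR²·S(1−A) = 4πR²·σT_eq⁴, so T_eq⁴ = S(1−A)/(4σ).
T_eq = [1.16×10⁴ × 0.78 / (4 × 5.67×10⁻⁸)]^(1/4) = (3.99×10¹⁰)^(1/4) = 447 K.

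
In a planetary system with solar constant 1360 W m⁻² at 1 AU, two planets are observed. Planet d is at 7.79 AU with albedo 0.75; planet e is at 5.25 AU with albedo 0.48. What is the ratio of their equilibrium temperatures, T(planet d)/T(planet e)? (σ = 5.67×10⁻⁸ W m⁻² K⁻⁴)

T₁/T₂ ≈ 0.684

T_eq = [S₀(1−A)/(4σd²)]^(1/4), so T ∝ (1−A)^(1/4) / √d.
T₁ = [1360×0.25/(4×5.67×10⁻⁸×7.79²)]^(1/4) = 70.50 K.
T₂ = [1360×0.52/(4×5.67×10⁻⁸×5.25²)]^(1/4) = 103.13 K.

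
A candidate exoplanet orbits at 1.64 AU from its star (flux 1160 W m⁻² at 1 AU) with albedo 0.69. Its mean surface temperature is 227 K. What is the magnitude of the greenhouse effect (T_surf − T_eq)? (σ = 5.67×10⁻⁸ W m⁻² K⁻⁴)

S = 1160/1.64² = 431.3 W m⁻².
T_eq = [S(1−A)/(4σ)]^(1/4) = [431.3×0.31/(4×5.67×10⁻⁸)]^(1/4) = 155.8 K.
ΔT = T_surf − T_eq = 227 − 155.8.

ΔT ≈ 71.2 K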